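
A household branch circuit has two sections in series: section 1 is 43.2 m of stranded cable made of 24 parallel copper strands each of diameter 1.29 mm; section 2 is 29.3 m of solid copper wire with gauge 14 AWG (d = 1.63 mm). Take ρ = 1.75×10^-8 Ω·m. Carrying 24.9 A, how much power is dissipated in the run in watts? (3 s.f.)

167 W

Section 1: A_strand = π(6.4500e-04)² = 1.307e-06 m²; R₁ = ρL/(N·A_s) = (1.75×10^-8)(43.2)/(24×1.307e-06) = 0.0241 Ω
Section 2: A = π(1.63/2 mm)² = π(8.1500e-04 m)² = 2.087e-06 m²
R₂ = (1.75×10^-8)(29.3)/(2.087e-06) = 0.2457 Ω
R = R₁ + R₂ = 0.2698 Ω
P = I²R = (24.9)² × 0.2698 = 167 W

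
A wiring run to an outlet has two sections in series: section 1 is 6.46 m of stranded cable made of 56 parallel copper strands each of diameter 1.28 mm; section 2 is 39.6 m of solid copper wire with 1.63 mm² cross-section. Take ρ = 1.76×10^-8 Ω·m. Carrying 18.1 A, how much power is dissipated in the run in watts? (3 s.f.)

141 W

Section 1: A_strand = π(6.4000e-04)² = 1.287e-06 m²; R₁ = ρL/(N·A_s) = (1.76×10^-8)(6.46)/(56×1.287e-06) = 0.001578 Ω
Section 2: A = 1.63 mm² = 1.630e-06 m²
R₂ = (1.76×10^-8)(39.6)/(1.630e-06) = 0.4276 Ω
R = R₁ + R₂ = 0.4292 Ω
P = I²R = (18.1)² × 0.4292 = 141 W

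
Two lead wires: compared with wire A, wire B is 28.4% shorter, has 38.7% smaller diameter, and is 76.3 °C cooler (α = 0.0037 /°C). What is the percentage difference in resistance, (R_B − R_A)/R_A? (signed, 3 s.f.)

36.8%

R ∝ ρL/d² with ρ ∝ (1+αΔT), so R_B/R_A = (1 − 28.4/100) × (1 − 38.7/100)⁻² × (1 − 0.0037×76.3)
= 0.716 × 2.661 × 0.7177 = 1.367
(R_B − R_A)/R_A = 1.367 − 1 = 36.8%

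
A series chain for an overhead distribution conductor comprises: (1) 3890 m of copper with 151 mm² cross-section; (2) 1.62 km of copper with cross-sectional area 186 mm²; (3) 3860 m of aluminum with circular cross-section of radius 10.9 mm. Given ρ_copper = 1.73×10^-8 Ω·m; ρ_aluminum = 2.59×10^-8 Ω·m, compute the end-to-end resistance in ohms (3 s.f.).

Seg 1: A = 151 mm² = 1.510e-04 m²
R_1 = (1.73×10^-8)(3890)/(1.510e-04) = 0.4457 Ω
Seg 2: A = 186 mm² = 1.860e-04 m²
R_2 = (1.73×10^-8)(1620)/(1.860e-04) = 0.1507 Ω
Seg 3: A = πr² = π(1.0900e-02 m)² = 3.733e-04 m²
R_3 = (2.59×10^-8)(3860)/(3.733e-04) = 0.2678 Ω
R_total = R_1 + R_2 + R_3 = 0.864 Ω

0.864 Ω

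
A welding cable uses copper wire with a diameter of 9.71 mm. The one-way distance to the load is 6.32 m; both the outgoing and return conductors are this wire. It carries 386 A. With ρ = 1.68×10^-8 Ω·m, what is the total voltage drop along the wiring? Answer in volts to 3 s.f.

1.11 V

A = π(d/2)² = π(4.8550e-03 m)² = 7.405e-05 m²
Total conductor length (both ways) L = 2 × 6.32 = 12.64 m
R = ρL/A = (1.68×10^-8)(12.64)/(7.405e-05) = 0.002868 Ω
V = IR = 386 × 0.002868 = 1.11 V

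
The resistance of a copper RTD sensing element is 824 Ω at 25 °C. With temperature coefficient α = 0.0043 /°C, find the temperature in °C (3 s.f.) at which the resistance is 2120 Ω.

R = R₀(1 + α(T − T₀)) ⇒ T = T₀ + (R/R₀ − 1)/α
T = 25 + (2120/824 − 1)/0.0043 = 25 + (1.573)/0.0043 = 391 °C

391 °C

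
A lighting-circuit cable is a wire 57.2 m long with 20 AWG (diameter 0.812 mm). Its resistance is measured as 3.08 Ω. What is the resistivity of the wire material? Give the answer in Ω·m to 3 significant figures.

A = π(0.812/2 mm)² = π(4.0600e-04 m)² = 5.178e-07 m²
ρ = RA/L = (3.08)(5.178e-07)/(57.2) = 2.79×10^-8 Ω·m

2.79×10^-8 Ω·m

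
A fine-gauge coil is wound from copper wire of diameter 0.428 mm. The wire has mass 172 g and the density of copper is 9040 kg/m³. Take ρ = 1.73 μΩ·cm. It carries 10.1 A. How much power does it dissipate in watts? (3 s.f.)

1620 W

ρ = 1.73 μΩ·cm = 1.73×10^-8 Ω·m
A = π(d/2)² = π(2.1400e-04 m)² = 1.4387e-07 m²
L = m/(density·A) = 0.172/(9040×1.4387e-07) = 132.2 m
R = ρL/A = (1.73×10^-8)(132.2)/(1.4387e-07) = 15.9 Ω
P = I²R = (10.1)² × 15.9 = 1620 W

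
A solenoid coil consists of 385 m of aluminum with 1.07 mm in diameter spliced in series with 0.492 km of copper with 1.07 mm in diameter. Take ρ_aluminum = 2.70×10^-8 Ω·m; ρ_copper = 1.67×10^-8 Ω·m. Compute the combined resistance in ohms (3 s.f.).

20.7 Ω

Segment 1: A = π(d/2)² = π(5.3500e-04 m)² = 8.992e-07 m²
R₁ = ρL/A = (2.70×10^-8)(385)/(8.992e-07) = 11.56 Ω
R₂ = (1.67×10^-8)(492)/(8.992e-07) = 9.137 Ω
R = R₁ + R₂ = 20.7 Ω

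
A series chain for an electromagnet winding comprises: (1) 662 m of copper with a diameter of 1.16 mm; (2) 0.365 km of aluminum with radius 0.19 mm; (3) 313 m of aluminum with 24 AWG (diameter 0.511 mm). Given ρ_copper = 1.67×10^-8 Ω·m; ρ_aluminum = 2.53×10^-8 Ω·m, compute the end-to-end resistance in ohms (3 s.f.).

130 Ω

Seg 1: A = π(d/2)² = π(5.8000e-04 m)² = 1.057e-06 m²
R_1 = (1.67×10^-8)(662)/(1.057e-06) = 10.46 Ω
Seg 2: A = πr² = π(1.9000e-04 m)² = 1.134e-07 m²
R_2 = (2.53×10^-8)(365)/(1.134e-07) = 81.42 Ω
Seg 3: A = π(0.511/2 mm)² = π(2.5550e-04 m)² = 2.051e-07 m²
R_3 = (2.53×10^-8)(313)/(2.051e-07) = 38.61 Ω
R_total = R_1 + R_2 + R_3 = 130 Ω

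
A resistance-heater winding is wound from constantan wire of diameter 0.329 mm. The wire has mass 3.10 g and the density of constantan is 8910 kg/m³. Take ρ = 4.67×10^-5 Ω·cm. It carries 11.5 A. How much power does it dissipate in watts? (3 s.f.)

ρ = 4.67×10^-5 Ω·cm = 4.67×10^-7 Ω·m
A = π(d/2)² = π(1.6450e-04 m)² = 8.5012e-08 m²
L = m/(density·A) = 0.0031/(8910×8.5012e-08) = 4.093 m
R = ρL/A = (4.67×10^-7)(4.093)/(8.5012e-08) = 22.48 Ω
P = I²R = (11.5)² × 22.48 = 2970 W

2970 W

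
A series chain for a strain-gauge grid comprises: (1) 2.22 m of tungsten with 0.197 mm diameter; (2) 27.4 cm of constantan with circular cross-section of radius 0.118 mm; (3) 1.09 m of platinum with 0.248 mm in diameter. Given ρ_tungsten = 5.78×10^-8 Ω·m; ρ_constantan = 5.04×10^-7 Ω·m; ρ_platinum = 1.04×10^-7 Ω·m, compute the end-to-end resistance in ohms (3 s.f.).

9.71 Ω

Seg 1: A = π(d/2)² = π(9.8500e-05 m)² = 3.048e-08 m²
R_1 = (5.78×10^-8)(2.22)/(3.048e-08) = 4.21 Ω
Seg 2: A = πr² = π(1.1800e-04 m)² = 4.374e-08 m²
R_2 = (5.04×10^-7)(0.274)/(4.374e-08) = 3.157 Ω
Seg 3: A = π(d/2)² = π(1.2400e-04 m)² = 4.831e-08 m²
R_3 = (1.04×10^-7)(1.09)/(4.831e-08) = 2.347 Ω
R_total = R_1 + R_2 + R_3 = 9.71 Ω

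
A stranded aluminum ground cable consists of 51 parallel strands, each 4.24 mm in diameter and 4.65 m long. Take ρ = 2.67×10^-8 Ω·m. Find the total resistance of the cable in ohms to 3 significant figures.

A_strand = π(2.1200e-03 m)² = 1.412e-05 m²
R_strand = ρL/A = (2.67×10^-8)(4.65)/(1.412e-05) = 0.008793 Ω
R_total = R_strand/N = 0.008793/51 = 1.72×10^-4 Ω

1.72×10^-4 Ω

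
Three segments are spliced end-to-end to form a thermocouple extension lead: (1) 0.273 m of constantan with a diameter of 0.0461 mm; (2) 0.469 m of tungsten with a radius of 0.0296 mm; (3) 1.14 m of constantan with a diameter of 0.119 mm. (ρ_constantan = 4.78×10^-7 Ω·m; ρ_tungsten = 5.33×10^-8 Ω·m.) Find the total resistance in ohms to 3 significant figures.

Seg 1: A = π(d/2)² = π(2.3050e-05 m)² = 1.669e-09 m²
R_1 = (4.78×10^-7)(0.273)/(1.669e-09) = 78.18 Ω
Seg 2: A = πr² = π(2.9600e-05 m)² = 2.753e-09 m²
R_2 = (5.33×10^-8)(0.469)/(2.753e-09) = 9.082 Ω
Seg 3: A = π(d/2)² = π(5.9500e-05 m)² = 1.112e-08 m²
R_3 = (4.78×10^-7)(1.14)/(1.112e-08) = 48.99 Ω
R_total = R_1 + R_2 + R_3 = 136 Ω

136 Ω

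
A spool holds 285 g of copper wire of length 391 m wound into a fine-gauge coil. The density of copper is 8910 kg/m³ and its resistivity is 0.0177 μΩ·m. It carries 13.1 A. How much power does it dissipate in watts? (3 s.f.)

ρ = 0.0177 μΩ·m = 1.77×10^-8 Ω·m
A = m/(density·L) = 0.285/(8910×391) = 8.1807e-08 m²
R = ρL/A = (1.77×10^-8)(391)/(8.1807e-08) = 84.6 Ω
P = I²R = (13.1)² × 84.6 = 14500 W

14500 W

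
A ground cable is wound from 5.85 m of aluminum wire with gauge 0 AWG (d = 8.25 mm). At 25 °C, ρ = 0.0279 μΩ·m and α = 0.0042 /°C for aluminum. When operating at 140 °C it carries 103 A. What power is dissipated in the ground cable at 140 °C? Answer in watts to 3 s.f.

48.0 W

ρ = 0.0279 μΩ·m = 2.79×10^-8 Ω·m
A = π(8.25/2 mm)² = π(4.1250e-03 m)² = 5.346e-05 m²
R₍25₎ = ρL/A = (2.79×10^-8)(5.85)/(5.346e-05) = 0.003053 Ω
R₍140₎ = R₍25₎(1 + αΔT) = 0.003053 × (1 + 0.0042×115) = 0.004528 Ω
P = I²R = (103)² × 0.004528 = 48.0 W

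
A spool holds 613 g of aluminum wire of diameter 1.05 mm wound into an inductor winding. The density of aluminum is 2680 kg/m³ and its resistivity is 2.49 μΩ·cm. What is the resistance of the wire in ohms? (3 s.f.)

ρ = 2.49 μΩ·cm = 2.49×10^-8 Ω·m
A = π(d/2)² = π(5.2500e-04 m)² = 8.6590e-07 m²
L = m/(density·A) = 0.613/(2680×8.6590e-07) = 264.2 m
R = ρL/A = (2.49×10^-8)(264.2)/(8.6590e-07) = 7.60 Ω

7.60 Ω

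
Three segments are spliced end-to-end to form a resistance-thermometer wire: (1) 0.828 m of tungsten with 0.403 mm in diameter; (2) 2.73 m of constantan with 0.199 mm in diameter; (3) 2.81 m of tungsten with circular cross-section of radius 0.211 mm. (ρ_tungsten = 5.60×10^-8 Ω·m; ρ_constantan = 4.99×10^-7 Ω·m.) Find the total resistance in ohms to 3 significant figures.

Seg 1: A = π(d/2)² = π(2.0150e-04 m)² = 1.276e-07 m²
R_1 = (5.60×10^-8)(0.828)/(1.276e-07) = 0.3635 Ω
Seg 2: A = π(d/2)² = π(9.9500e-05 m)² = 3.110e-08 m²
R_2 = (4.99×10^-7)(2.73)/(3.110e-08) = 43.8 Ω
Seg 3: A = πr² = π(2.1100e-04 m)² = 1.399e-07 m²
R_3 = (5.60×10^-8)(2.81)/(1.399e-07) = 1.125 Ω
R_total = R_1 + R_2 + R_3 = 45.3 Ω

45.3 Ω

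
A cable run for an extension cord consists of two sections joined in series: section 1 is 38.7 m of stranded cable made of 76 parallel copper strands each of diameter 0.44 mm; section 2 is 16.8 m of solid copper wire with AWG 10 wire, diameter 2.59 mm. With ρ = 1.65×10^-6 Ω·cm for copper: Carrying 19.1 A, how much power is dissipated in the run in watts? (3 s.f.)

ρ = 1.65×10^-6 Ω·cm = 1.65×10^-8 Ω·m
Section 1: A_strand = π(2.2000e-04)² = 1.521e-07 m²; R₁ = ρL/(N·A_s) = (1.65×10^-8)(38.7)/(76×1.521e-07) = 0.05526 Ω
Section 2: A = π(2.59/2 mm)² = π(1.2950e-03 m)² = 5.269e-06 m²
R₂ = (1.65×10^-8)(16.8)/(5.269e-06) = 0.05261 Ω
R = R₁ + R₂ = 0.1079 Ω
P = I²R = (19.1)² × 0.1079 = 39.4 W

39.4 W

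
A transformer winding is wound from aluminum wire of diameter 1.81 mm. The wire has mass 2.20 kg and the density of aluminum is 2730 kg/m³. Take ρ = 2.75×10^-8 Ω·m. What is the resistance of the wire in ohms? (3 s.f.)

3.35 Ω

A = π(d/2)² = π(9.0500e-04 m)² = 2.5730e-06 m²
L = m/(density·A) = 2.2/(2730×2.5730e-06) = 313.2 m
R = ρL/A = (2.75×10^-8)(313.2)/(2.5730e-06) = 3.35 Ω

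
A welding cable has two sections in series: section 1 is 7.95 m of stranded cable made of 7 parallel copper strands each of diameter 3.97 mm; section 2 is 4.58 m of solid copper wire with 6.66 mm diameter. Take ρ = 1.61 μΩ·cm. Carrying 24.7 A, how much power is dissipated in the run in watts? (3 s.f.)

ρ = 1.61 μΩ·cm = 1.61×10^-8 Ω·m
Section 1: A_strand = π(1.9850e-03)² = 1.238e-05 m²; R₁ = ρL/(N·A_s) = (1.61×10^-8)(7.95)/(7×1.238e-05) = 0.001477 Ω
Section 2: A = π(d/2)² = π(3.3300e-03 m)² = 3.484e-05 m²
R₂ = (1.61×10^-8)(4.58)/(3.484e-05) = 0.002117 Ω
R = R₁ + R₂ = 0.003594 Ω
P = I²R = (24.7)² × 0.003594 = 2.19 W

2.19 W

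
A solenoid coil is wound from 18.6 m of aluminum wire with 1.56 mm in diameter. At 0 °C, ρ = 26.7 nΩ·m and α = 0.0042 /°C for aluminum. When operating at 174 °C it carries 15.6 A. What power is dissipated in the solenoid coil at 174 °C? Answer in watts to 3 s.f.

ρ = 26.7 nΩ·m = 2.67×10^-8 Ω·m
A = π(d/2)² = π(7.8000e-04 m)² = 1.911e-06 m²
R₍0₎ = ρL/A = (2.67×10^-8)(18.6)/(1.911e-06) = 0.2598 Ω
R₍174₎ = R₍0₎(1 + αΔT) = 0.2598 × (1 + 0.0042×174) = 0.4497 Ω
P = I²R = (15.6)² × 0.4497 = 109 W

109 W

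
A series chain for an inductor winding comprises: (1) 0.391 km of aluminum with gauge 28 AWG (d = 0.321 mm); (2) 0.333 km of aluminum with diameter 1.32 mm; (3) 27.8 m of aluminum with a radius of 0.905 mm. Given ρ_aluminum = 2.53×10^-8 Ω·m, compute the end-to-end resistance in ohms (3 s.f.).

Seg 1: A = π(0.321/2 mm)² = π(1.6050e-04 m)² = 8.093e-08 m²
R_1 = (2.53×10^-8)(391)/(8.093e-08) = 122.2 Ω
Seg 2: A = π(d/2)² = π(6.6000e-04 m)² = 1.368e-06 m²
R_2 = (2.53×10^-8)(333)/(1.368e-06) = 6.156 Ω
Seg 3: A = πr² = π(9.0500e-04 m)² = 2.573e-06 m²
R_3 = (2.53×10^-8)(27.8)/(2.573e-06) = 0.2733 Ω
R_total = R_1 + R_2 + R_3 = 129 Ω

129 Ω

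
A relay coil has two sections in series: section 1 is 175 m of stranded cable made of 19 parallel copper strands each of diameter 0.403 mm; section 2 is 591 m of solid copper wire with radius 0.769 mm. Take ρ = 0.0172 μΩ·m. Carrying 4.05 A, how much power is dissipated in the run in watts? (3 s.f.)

110 W

ρ = 0.0172 μΩ·m = 1.72×10^-8 Ω·m
Section 1: A_strand = π(2.0150e-04)² = 1.276e-07 m²; R₁ = ρL/(N·A_s) = (1.72×10^-8)(175)/(19×1.276e-07) = 1.242 Ω
Section 2: A = πr² = π(7.6900e-04 m)² = 1.858e-06 m²
R₂ = (1.72×10^-8)(591)/(1.858e-06) = 5.472 Ω
R = R₁ + R₂ = 6.714 Ω
P = I²R = (4.05)² × 6.714 = 110 W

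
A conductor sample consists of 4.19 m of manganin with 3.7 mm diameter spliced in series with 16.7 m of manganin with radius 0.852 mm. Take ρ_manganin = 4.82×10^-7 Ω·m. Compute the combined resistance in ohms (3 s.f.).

Segment 1: A = π(d/2)² = π(1.8500e-03 m)² = 1.075e-05 m²
R₁ = ρL/A = (4.82×10^-7)(4.19)/(1.075e-05) = 0.1878 Ω
Segment 2: A = πr² = π(8.5200e-04 m)² = 2.280e-06 m²
R₂ = (4.82×10^-7)(16.7)/(2.280e-06) = 3.53 Ω
R = R₁ + R₂ = 3.72 Ω

3.72 Ω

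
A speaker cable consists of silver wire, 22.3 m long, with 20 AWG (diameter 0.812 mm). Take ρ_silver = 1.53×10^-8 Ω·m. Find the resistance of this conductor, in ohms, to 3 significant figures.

A = π(0.812/2 mm)² = π(4.0600e-04 m)² = 5.178e-07 m²
R = ρL/A = (1.53×10^-8)(22.3 m)/(5.178e-07 m²) = 0.659 Ω

0.659 Ω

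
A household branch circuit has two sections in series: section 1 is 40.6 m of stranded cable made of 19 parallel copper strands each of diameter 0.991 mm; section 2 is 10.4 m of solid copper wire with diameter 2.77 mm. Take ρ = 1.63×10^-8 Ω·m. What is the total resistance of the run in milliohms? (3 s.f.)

Section 1: A_strand = π(4.9550e-04)² = 7.713e-07 m²; R₁ = ρL/(N·A_s) = (1.63×10^-8)(40.6)/(19×7.713e-07) = 0.04516 Ω
Section 2: A = π(d/2)² = π(1.3850e-03 m)² = 6.026e-06 m²
R₂ = (1.63×10^-8)(10.4)/(6.026e-06) = 0.02813 Ω
R = R₁ + R₂ = 73.3 mΩ

73.3 mΩ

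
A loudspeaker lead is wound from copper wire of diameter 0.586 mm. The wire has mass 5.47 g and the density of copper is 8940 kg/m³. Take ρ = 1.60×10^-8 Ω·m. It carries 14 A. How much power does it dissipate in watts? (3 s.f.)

26.4 W

A = π(d/2)² = π(2.9300e-04 m)² = 2.6970e-07 m²
L = m/(density·A) = 0.00547/(8940×2.6970e-07) = 2.269 m
R = ρL/A = (1.60×10^-8)(2.269)/(2.6970e-07) = 0.1346 Ω
P = I²R = (14)² × 0.1346 = 26.4 W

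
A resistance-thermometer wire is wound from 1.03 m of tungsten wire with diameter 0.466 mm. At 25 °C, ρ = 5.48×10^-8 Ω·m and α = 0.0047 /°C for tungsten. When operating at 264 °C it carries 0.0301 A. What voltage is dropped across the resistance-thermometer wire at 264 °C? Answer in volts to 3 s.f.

0.0212 V

A = π(d/2)² = π(2.3300e-04 m)² = 1.706e-07 m²
R₍25₎ = ρL/A = (5.48×10^-8)(1.03)/(1.706e-07) = 0.3309 Ω
R₍264₎ = R₍25₎(1 + αΔT) = 0.3309 × (1 + 0.0047×239) = 0.7027 Ω
V = IR = 0.0301 × 0.7027 = 0.0212 V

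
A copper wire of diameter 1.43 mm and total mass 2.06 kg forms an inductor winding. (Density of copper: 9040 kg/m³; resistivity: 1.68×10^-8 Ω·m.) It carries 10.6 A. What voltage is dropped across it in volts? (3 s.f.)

A = π(d/2)² = π(7.1500e-04 m)² = 1.6061e-06 m²
L = m/(density·A) = 2.06/(9040×1.6061e-06) = 141.9 m
R = ρL/A = (1.68×10^-8)(141.9)/(1.6061e-06) = 1.484 Ω
V = IR = 10.6 × 1.484 = 15.7 V

15.7 V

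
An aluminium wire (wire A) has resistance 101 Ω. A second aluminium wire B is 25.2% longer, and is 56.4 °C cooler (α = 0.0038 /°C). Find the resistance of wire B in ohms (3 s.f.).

99.4 Ω

R ∝ ρL/d² with ρ ∝ (1+αΔT), so R_B/R_A = (1 + 25.2/100) × (1 − 0.0038×56.4)
= 1.252 × 0.7857 = 0.9837
R_B = 0.9837 × 101 = 99.4 Ω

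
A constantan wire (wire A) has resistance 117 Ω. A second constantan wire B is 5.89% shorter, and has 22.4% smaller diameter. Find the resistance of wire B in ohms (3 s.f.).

R ∝ L/d², so R_B/R_A = (1 − 5.89/100) × (1 − 22.4/100)⁻²
= 0.9411 × 1.661 = 1.563
R_B = 1.563 × 117 = 183 Ω

183 Ω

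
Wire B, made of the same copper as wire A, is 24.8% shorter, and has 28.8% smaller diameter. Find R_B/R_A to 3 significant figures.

1.48

R ∝ L/d², so R_B/R_A = (1 − 24.8/100) × (1 − 28.8/100)⁻²
= 0.752 × 1.973 = 1.48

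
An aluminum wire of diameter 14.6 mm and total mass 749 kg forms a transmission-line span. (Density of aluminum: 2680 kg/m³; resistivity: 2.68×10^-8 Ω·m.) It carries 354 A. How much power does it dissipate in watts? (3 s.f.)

A = π(d/2)² = π(7.3000e-03 m)² = 1.6742e-04 m²
L = m/(density·A) = 749/(2680×1.6742e-04) = 1669 m
R = ρL/A = (2.68×10^-8)(1669)/(1.6742e-04) = 0.2672 Ω
P = I²R = (354)² × 0.2672 = 33500 W

33500 W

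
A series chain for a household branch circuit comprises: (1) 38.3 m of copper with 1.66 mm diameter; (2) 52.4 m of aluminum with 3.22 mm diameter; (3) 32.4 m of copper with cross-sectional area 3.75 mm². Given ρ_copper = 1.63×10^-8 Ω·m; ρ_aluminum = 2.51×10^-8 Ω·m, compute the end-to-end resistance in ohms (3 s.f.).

Seg 1: A = π(d/2)² = π(8.3000e-04 m)² = 2.164e-06 m²
R_1 = (1.63×10^-8)(38.3)/(2.164e-06) = 0.2885 Ω
Seg 2: A = π(d/2)² = π(1.6100e-03 m)² = 8.143e-06 m²
R_2 = (2.51×10^-8)(52.4)/(8.143e-06) = 0.1615 Ω
Seg 3: A = 3.75 mm² = 3.750e-06 m²
R_3 = (1.63×10^-8)(32.4)/(3.750e-06) = 0.1408 Ω
R_total = R_1 + R_2 + R_3 = 0.591 Ω

0.591 Ω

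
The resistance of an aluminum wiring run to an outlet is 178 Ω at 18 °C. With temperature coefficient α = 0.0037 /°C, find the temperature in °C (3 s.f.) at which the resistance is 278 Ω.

R = R₀(1 + α(T − T₀)) ⇒ T = T₀ + (R/R₀ − 1)/α
T = 18 + (278/178 − 1)/0.0037 = 18 + (0.5618)/0.0037 = 170 °C

170 °C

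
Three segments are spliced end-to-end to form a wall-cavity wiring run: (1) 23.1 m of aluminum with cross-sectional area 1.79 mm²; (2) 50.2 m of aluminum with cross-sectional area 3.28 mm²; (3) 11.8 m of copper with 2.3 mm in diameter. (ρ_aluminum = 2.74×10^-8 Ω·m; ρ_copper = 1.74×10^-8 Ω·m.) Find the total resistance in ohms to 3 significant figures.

0.822 Ω

Seg 1: A = 1.79 mm² = 1.790e-06 m²
R_1 = (2.74×10^-8)(23.1)/(1.790e-06) = 0.3536 Ω
Seg 2: A = 3.28 mm² = 3.280e-06 m²
R_2 = (2.74×10^-8)(50.2)/(3.280e-06) = 0.4194 Ω
Seg 3: A = π(d/2)² = π(1.1500e-03 m)² = 4.155e-06 m²
R_3 = (1.74×10^-8)(11.8)/(4.155e-06) = 0.04942 Ω
R_total = R_1 + R_2 + R_3 = 0.822 Ω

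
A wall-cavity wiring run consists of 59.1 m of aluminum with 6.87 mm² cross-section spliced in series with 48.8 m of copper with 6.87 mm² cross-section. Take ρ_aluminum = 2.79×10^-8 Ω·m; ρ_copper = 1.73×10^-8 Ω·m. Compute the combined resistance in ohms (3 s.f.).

Segment 1: A = 6.87 mm² = 6.870e-06 m²
R₁ = ρL/A = (2.79×10^-8)(59.1)/(6.870e-06) = 0.24 Ω
R₂ = (1.73×10^-8)(48.8)/(6.870e-06) = 0.1229 Ω
R = R₁ + R₂ = 0.363 Ω

0.363 Ω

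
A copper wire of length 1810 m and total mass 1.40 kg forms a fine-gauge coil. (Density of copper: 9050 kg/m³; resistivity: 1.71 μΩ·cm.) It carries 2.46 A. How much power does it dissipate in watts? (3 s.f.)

2190 W

ρ = 1.71 μΩ·cm = 1.71×10^-8 Ω·m
A = m/(density·L) = 1.4/(9050×1810) = 8.5467e-08 m²
R = ρL/A = (1.71×10^-8)(1810)/(8.5467e-08) = 362.1 Ω
P = I²R = (2.46)² × 362.1 = 2190 W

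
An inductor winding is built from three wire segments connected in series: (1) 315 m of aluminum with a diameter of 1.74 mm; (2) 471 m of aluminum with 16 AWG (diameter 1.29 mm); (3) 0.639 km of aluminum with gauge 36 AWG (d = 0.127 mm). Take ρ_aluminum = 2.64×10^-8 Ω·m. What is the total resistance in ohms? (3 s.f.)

Seg 1: A = π(d/2)² = π(8.7000e-04 m)² = 2.378e-06 m²
R_1 = (2.64×10^-8)(315)/(2.378e-06) = 3.497 Ω
Seg 2: A = π(1.29/2 mm)² = π(6.4500e-04 m)² = 1.307e-06 m²
R_2 = (2.64×10^-8)(471)/(1.307e-06) = 9.514 Ω
Seg 3: A = π(0.127/2 mm)² = π(6.3500e-05 m)² = 1.267e-08 m²
R_3 = (2.64×10^-8)(639)/(1.267e-08) = 1332 Ω
R_total = R_1 + R_2 + R_3 = 1340 Ω

1340 Ω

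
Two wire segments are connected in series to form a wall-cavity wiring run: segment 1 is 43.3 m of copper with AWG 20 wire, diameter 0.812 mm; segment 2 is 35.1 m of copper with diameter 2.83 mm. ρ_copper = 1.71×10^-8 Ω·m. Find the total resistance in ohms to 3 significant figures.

1.53 Ω

Segment 1: A = π(0.812/2 mm)² = π(4.0600e-04 m)² = 5.178e-07 m²
R₁ = ρL/A = (1.71×10^-8)(43.3)/(5.178e-07) = 1.43 Ω
Segment 2: A = π(d/2)² = π(1.4150e-03 m)² = 6.290e-06 m²
R₂ = (1.71×10^-8)(35.1)/(6.290e-06) = 0.09542 Ω
R = R₁ + R₂ = 1.53 Ω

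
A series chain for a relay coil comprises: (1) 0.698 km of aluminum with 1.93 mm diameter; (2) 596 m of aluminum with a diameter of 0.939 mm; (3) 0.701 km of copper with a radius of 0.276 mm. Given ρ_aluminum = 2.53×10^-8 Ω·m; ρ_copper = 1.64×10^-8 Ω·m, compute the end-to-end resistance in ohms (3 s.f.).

Seg 1: A = π(d/2)² = π(9.6500e-04 m)² = 2.926e-06 m²
R_1 = (2.53×10^-8)(698)/(2.926e-06) = 6.036 Ω
Seg 2: A = π(d/2)² = π(4.6950e-04 m)² = 6.925e-07 m²
R_2 = (2.53×10^-8)(596)/(6.925e-07) = 21.77 Ω
Seg 3: A = πr² = π(2.7600e-04 m)² = 2.393e-07 m²
R_3 = (1.64×10^-8)(701)/(2.393e-07) = 48.04 Ω
R_total = R_1 + R_2 + R_3 = 75.8 Ω

75.8 Ω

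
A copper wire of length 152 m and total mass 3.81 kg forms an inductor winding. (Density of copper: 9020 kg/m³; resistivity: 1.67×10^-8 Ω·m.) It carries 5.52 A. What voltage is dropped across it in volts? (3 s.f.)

5.04 V

A = m/(density·L) = 3.81/(9020×152) = 2.7789e-06 m²
R = ρL/A = (1.67×10^-8)(152)/(2.7789e-06) = 0.9135 Ω
V = IR = 5.52 × 0.9135 = 5.04 V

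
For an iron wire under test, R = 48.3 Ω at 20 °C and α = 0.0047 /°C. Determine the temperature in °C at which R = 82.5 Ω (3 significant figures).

171 °C

R = R₀(1 + α(T − T₀)) ⇒ T = T₀ + (R/R₀ − 1)/α
T = 20 + (82.5/48.3 − 1)/0.0047 = 20 + (0.7081)/0.0047 = 171 °C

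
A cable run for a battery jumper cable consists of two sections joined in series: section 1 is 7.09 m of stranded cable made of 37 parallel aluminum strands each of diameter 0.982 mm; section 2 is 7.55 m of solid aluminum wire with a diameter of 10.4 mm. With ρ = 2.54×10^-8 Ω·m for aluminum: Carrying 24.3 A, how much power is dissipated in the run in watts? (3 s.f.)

5.13 W

Section 1: A_strand = π(4.9100e-04)² = 7.574e-07 m²; R₁ = ρL/(N·A_s) = (2.54×10^-8)(7.09)/(37×7.574e-07) = 0.006426 Ω
Section 2: A = π(d/2)² = π(5.2000e-03 m)² = 8.495e-05 m²
R₂ = (2.54×10^-8)(7.55)/(8.495e-05) = 0.002257 Ω
R = R₁ + R₂ = 0.008684 Ω
P = I²R = (24.3)² × 0.008684 = 5.13 W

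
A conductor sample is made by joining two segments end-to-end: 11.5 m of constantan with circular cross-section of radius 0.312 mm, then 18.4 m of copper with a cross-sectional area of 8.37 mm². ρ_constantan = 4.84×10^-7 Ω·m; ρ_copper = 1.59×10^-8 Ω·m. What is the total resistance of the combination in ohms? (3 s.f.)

18.2 Ω

Segment 1: A = πr² = π(3.1200e-04 m)² = 3.058e-07 m²
R₁ = ρL/A = (4.84×10^-7)(11.5)/(3.058e-07) = 18.2 Ω
Segment 2: A = 8.37 mm² = 8.370e-06 m²
R₂ = (1.59×10^-8)(18.4)/(8.370e-06) = 0.03495 Ω
R = R₁ + R₂ = 18.2 Ω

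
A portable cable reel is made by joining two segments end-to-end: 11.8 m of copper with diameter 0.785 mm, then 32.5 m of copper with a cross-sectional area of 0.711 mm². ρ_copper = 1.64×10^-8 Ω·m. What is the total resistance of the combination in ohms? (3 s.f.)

Segment 1: A = π(d/2)² = π(3.9250e-04 m)² = 4.840e-07 m²
R₁ = ρL/A = (1.64×10^-8)(11.8)/(4.840e-07) = 0.3998 Ω
Segment 2: A = 0.711 mm² = 7.110e-07 m²
R₂ = (1.64×10^-8)(32.5)/(7.110e-07) = 0.7496 Ω
R = R₁ + R₂ = 1.15 Ω

1.15 Ω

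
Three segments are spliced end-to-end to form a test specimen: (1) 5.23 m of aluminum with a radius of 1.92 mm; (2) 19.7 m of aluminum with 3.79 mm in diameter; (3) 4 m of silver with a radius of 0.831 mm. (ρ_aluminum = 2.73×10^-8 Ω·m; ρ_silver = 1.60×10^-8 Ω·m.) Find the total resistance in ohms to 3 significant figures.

Seg 1: A = πr² = π(1.9200e-03 m)² = 1.158e-05 m²
R_1 = (2.73×10^-8)(5.23)/(1.158e-05) = 0.01233 Ω
Seg 2: A = π(d/2)² = π(1.8950e-03 m)² = 1.128e-05 m²
R_2 = (2.73×10^-8)(19.7)/(1.128e-05) = 0.04767 Ω
Seg 3: A = πr² = π(8.3100e-04 m)² = 2.169e-06 m²
R_3 = (1.60×10^-8)(4)/(2.169e-06) = 0.0295 Ω
R_total = R_1 + R_2 + R_3 = 0.0895 Ω

0.0895 Ω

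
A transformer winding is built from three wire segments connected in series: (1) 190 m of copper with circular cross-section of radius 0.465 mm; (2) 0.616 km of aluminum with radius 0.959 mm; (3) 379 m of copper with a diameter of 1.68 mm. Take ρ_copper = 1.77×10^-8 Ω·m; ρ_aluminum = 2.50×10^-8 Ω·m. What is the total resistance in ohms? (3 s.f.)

Seg 1: A = πr² = π(4.6500e-04 m)² = 6.793e-07 m²
R_1 = (1.77×10^-8)(190)/(6.793e-07) = 4.951 Ω
Seg 2: A = πr² = π(9.5900e-04 m)² = 2.889e-06 m²
R_2 = (2.50×10^-8)(616)/(2.889e-06) = 5.33 Ω
Seg 3: A = π(d/2)² = π(8.4000e-04 m)² = 2.217e-06 m²
R_3 = (1.77×10^-8)(379)/(2.217e-06) = 3.026 Ω
R_total = R_1 + R_2 + R_3 = 13.3 Ω

13.3 Ω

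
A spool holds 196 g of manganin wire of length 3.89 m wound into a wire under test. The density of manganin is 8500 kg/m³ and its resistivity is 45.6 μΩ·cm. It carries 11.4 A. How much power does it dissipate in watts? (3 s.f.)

ρ = 45.6 μΩ·cm = 4.56×10^-7 Ω·m
A = m/(density·L) = 0.196/(8500×3.89) = 5.9277e-06 m²
R = ρL/A = (4.56×10^-7)(3.89)/(5.9277e-06) = 0.2992 Ω
P = I²R = (11.4)² × 0.2992 = 38.9 W

38.9 W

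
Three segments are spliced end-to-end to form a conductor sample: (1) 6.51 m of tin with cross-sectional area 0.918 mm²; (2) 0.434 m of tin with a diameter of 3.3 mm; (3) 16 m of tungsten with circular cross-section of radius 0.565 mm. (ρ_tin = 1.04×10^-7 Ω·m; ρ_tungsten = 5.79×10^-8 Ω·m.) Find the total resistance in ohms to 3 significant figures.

Seg 1: A = 0.918 mm² = 9.180e-07 m²
R_1 = (1.04×10^-7)(6.51)/(9.180e-07) = 0.7375 Ω
Seg 2: A = π(d/2)² = π(1.6500e-03 m)² = 8.553e-06 m²
R_2 = (1.04×10^-7)(0.434)/(8.553e-06) = 0.005277 Ω
Seg 3: A = πr² = π(5.6500e-04 m)² = 1.003e-06 m²
R_3 = (5.79×10^-8)(16)/(1.003e-06) = 0.9237 Ω
R_total = R_1 + R_2 + R_3 = 1.67 Ω

1.67 Ω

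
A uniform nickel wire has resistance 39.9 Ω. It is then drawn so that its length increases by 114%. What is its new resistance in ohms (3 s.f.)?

k = 1 + 114/100 = 2.14; volume constant ⇒ A' = A/k, so R' = k²R.
R' = 4.58 × 39.9 = 183 Ω

183 Ω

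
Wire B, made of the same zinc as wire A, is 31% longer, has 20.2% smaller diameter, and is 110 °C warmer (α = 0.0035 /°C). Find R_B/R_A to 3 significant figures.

R ∝ ρL/d² with ρ ∝ (1+αΔT), so R_B/R_A = (1 + 31/100) × (1 − 20.2/100)⁻² × (1 + 0.0035×110)
= 1.31 × 1.57 × 1.385 = 2.85

2.85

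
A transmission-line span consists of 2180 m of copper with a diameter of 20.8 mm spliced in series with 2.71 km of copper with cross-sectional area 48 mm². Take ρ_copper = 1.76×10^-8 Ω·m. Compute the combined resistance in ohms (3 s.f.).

1.11 Ω

Segment 1: A = π(d/2)² = π(1.0400e-02 m)² = 3.398e-04 m²
R₁ = ρL/A = (1.76×10^-8)(2180)/(3.398e-04) = 0.1129 Ω
Segment 2: A = 48 mm² = 4.800e-05 m²
R₂ = (1.76×10^-8)(2710)/(4.800e-05) = 0.9937 Ω
R = R₁ + R₂ = 1.11 Ω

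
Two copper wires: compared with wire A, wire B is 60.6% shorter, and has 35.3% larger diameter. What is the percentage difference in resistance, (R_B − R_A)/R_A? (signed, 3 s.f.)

R ∝ L/d², so R_B/R_A = (1 − 60.6/100) × (1 + 35.3/100)⁻²
= 0.394 × 0.5463 = 0.2152
(R_B − R_A)/R_A = 0.2152 − 1 = -78.5%

-78.5%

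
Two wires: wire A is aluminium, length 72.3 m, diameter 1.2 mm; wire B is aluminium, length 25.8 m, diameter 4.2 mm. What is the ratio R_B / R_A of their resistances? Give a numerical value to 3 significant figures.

R ∝ ρL/d², so R_B/R_A = (L_B/L_A) × (d_A/d_B)²
= (25.8/72.3) × (1.2/4.2)² = 0.0291

0.0291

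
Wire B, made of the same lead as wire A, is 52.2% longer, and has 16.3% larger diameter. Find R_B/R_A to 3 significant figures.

1.13

R ∝ L/d², so R_B/R_A = (1 + 52.2/100) × (1 + 16.3/100)⁻²
= 1.522 × 0.7393 = 1.13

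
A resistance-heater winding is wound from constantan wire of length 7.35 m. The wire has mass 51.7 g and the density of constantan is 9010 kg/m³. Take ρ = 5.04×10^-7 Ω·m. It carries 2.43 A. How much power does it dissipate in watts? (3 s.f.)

A = m/(density·L) = 0.0517/(9010×7.35) = 7.8069e-07 m²
R = ρL/A = (5.04×10^-7)(7.35)/(7.8069e-07) = 4.745 Ω
P = I²R = (2.43)² × 4.745 = 28.0 W

28.0 W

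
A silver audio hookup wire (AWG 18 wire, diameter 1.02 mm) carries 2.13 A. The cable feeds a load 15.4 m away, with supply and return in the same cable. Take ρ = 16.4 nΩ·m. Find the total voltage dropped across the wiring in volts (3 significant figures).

1.32 V

ρ = 16.4 nΩ·m = 1.64×10^-8 Ω·m
A = π(1.02/2 mm)² = π(5.1000e-04 m)² = 8.171e-07 m²
Total conductor length (both ways) L = 2 × 15.4 = 30.8 m
R = ρL/A = (1.64×10^-8)(30.8)/(8.171e-07) = 0.6182 Ω
V = IR = 2.13 × 0.6182 = 1.32 V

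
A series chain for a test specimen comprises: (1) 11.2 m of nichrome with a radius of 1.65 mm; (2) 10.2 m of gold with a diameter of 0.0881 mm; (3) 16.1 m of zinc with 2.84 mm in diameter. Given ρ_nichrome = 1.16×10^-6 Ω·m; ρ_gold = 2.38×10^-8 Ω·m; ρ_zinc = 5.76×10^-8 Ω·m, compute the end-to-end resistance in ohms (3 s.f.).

41.5 Ω

Seg 1: A = πr² = π(1.6500e-03 m)² = 8.553e-06 m²
R_1 = (1.16×10^-6)(11.2)/(8.553e-06) = 1.519 Ω
Seg 2: A = π(d/2)² = π(4.4050e-05 m)² = 6.096e-09 m²
R_2 = (2.38×10^-8)(10.2)/(6.096e-09) = 39.82 Ω
Seg 3: A = π(d/2)² = π(1.4200e-03 m)² = 6.335e-06 m²
R_3 = (5.76×10^-8)(16.1)/(6.335e-06) = 0.1464 Ω
R_total = R_1 + R_2 + R_3 = 41.5 Ω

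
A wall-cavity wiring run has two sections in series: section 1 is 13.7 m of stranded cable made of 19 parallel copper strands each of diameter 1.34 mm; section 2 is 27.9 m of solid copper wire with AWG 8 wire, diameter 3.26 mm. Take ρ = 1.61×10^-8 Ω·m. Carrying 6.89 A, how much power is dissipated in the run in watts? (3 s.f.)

Section 1: A_strand = π(6.7000e-04)² = 1.410e-06 m²; R₁ = ρL/(N·A_s) = (1.61×10^-8)(13.7)/(19×1.410e-06) = 0.008232 Ω
Section 2: A = π(3.26/2 mm)² = π(1.6300e-03 m)² = 8.347e-06 m²
R₂ = (1.61×10^-8)(27.9)/(8.347e-06) = 0.05382 Ω
R = R₁ + R₂ = 0.06205 Ω
P = I²R = (6.89)² × 0.06205 = 2.95 W

2.95 W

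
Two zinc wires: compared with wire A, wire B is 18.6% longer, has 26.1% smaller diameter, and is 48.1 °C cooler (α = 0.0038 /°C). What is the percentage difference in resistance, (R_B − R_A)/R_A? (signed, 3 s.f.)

77.5%

R ∝ ρL/d² with ρ ∝ (1+αΔT), so R_B/R_A = (1 + 18.6/100) × (1 − 26.1/100)⁻² × (1 − 0.0038×48.1)
= 1.186 × 1.831 × 0.8172 = 1.775
(R_B − R_A)/R_A = 1.775 − 1 = 77.5%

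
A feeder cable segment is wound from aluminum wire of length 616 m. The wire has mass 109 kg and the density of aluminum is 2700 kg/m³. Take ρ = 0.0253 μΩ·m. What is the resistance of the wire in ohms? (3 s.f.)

ρ = 0.0253 μΩ·m = 2.53×10^-8 Ω·m
A = m/(density·L) = 109/(2700×616) = 6.5536e-05 m²
R = ρL/A = (2.53×10^-8)(616)/(6.5536e-05) = 0.238 Ω

0.238 Ω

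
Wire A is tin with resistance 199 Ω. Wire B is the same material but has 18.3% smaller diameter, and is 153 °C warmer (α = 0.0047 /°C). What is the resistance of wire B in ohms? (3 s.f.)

R ∝ ρL/d² with ρ ∝ (1+αΔT), so R_B/R_A = (1 − 18.3/100)⁻² × (1 + 0.0047×153)
= 1.498 × 1.719 = 2.575
R_B = 2.575 × 199 = 513 Ω

513 Ω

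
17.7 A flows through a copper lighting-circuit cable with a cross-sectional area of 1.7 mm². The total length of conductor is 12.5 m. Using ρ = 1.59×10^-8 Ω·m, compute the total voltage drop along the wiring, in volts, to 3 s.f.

2.07 V

A = 1.7 mm² = 1.700e-06 m²
R = ρL/A = (1.59×10^-8)(12.5)/(1.700e-06) = 0.1169 Ω
V = IR = 17.7 × 0.1169 = 2.07 V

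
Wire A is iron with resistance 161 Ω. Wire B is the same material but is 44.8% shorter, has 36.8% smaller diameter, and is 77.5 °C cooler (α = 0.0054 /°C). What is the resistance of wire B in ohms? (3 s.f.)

R ∝ ρL/d² with ρ ∝ (1+αΔT), so R_B/R_A = (1 − 44.8/100) × (1 − 36.8/100)⁻² × (1 − 0.0054×77.5)
= 0.552 × 2.504 × 0.5815 = 0.8036
R_B = 0.8036 × 161 = 129 Ω

129 Ω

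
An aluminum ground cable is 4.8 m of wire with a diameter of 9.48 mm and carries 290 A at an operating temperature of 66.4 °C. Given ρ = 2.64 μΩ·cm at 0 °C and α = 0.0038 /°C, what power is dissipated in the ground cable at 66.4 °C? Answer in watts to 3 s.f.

ρ = 2.64 μΩ·cm = 2.64×10^-8 Ω·m
A = π(d/2)² = π(4.7400e-03 m)² = 7.058e-05 m²
R₍0₎ = ρL/A = (2.64×10^-8)(4.8)/(7.058e-05) = 0.001795 Ω
R₍66.4₎ = R₍0₎(1 + αΔT) = 0.001795 × (1 + 0.0038×66.4) = 0.002248 Ω
P = I²R = (290)² × 0.002248 = 189 W

189 W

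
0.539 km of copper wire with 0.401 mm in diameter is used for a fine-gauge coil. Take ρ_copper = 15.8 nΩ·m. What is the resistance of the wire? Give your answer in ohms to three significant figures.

67.4 Ω

ρ = 15.8 nΩ·m = 1.58×10^-8 Ω·m
A = π(d/2)² = π(2.0050e-04 m)² = 1.263e-07 m²
R = ρL/A = (1.58×10^-8)(539 m)/(1.263e-07 m²) = 67.4 Ω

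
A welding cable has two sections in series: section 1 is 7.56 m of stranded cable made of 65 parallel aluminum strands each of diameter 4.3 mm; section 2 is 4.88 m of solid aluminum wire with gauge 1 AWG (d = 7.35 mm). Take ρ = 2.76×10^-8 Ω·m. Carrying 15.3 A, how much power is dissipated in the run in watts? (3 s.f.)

0.795 W

Section 1: A_strand = π(2.1500e-03)² = 1.452e-05 m²; R₁ = ρL/(N·A_s) = (2.76×10^-8)(7.56)/(65×1.452e-05) = 2.211×10^-4 Ω
Section 2: A = π(7.35/2 mm)² = π(3.6750e-03 m)² = 4.243e-05 m²
R₂ = (2.76×10^-8)(4.88)/(4.243e-05) = 0.003174 Ω
R = R₁ + R₂ = 0.003395 Ω
P = I²R = (15.3)² × 0.003395 = 0.795 W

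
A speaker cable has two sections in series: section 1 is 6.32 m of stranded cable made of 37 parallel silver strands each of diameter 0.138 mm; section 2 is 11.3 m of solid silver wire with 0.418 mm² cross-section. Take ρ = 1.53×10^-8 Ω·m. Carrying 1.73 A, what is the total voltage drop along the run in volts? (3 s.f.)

1.02 V

Section 1: A_strand = π(6.9000e-05)² = 1.496e-08 m²; R₁ = ρL/(N·A_s) = (1.53×10^-8)(6.32)/(37×1.496e-08) = 0.1747 Ω
Section 2: A = 0.418 mm² = 4.180e-07 m²
R₂ = (1.53×10^-8)(11.3)/(4.180e-07) = 0.4136 Ω
R = R₁ + R₂ = 0.5883 Ω
V = IR = 1.73 × 0.5883 = 1.02 V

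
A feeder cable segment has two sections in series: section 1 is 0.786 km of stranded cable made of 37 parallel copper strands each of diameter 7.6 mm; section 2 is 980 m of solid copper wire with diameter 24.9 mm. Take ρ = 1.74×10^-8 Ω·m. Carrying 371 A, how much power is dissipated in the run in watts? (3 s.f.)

Section 1: A_strand = π(3.8000e-03)² = 4.536e-05 m²; R₁ = ρL/(N·A_s) = (1.74×10^-8)(786)/(37×4.536e-05) = 0.008148 Ω
Section 2: A = π(d/2)² = π(1.2450e-02 m)² = 4.870e-04 m²
R₂ = (1.74×10^-8)(980)/(4.870e-04) = 0.03502 Ω
R = R₁ + R₂ = 0.04317 Ω
P = I²R = (371)² × 0.04317 = 5940 W

5940 W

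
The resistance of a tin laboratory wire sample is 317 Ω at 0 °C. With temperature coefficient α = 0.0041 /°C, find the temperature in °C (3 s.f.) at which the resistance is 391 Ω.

R = R₀(1 + α(T − T₀)) ⇒ T = T₀ + (R/R₀ − 1)/α
T = 0 + (391/317 − 1)/0.0041 = 0 + (0.2334)/0.0041 = 56.9 °C

56.9 °C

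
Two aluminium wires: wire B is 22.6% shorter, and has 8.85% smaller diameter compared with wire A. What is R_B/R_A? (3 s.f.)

0.932

R ∝ L/d², so R_B/R_A = (1 − 22.6/100) × (1 − 8.85/100)⁻²
= 0.774 × 1.204 = 0.932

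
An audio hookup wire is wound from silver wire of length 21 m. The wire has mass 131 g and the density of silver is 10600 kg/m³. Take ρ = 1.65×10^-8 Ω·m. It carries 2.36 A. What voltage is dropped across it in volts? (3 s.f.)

1.39 V

A = m/(density·L) = 0.131/(10600×21) = 5.8850e-07 m²
R = ρL/A = (1.65×10^-8)(21)/(5.8850e-07) = 0.5888 Ω
V = IR = 2.36 × 0.5888 = 1.39 V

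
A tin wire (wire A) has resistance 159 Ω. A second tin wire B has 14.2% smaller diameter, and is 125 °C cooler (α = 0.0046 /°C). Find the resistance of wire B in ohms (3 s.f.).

91.8 Ω

R ∝ ρL/d² with ρ ∝ (1+αΔT), so R_B/R_A = (1 − 14.2/100)⁻² × (1 − 0.0046×125)
= 1.358 × 0.425 = 0.5773
R_B = 0.5773 × 159 = 91.8 Ω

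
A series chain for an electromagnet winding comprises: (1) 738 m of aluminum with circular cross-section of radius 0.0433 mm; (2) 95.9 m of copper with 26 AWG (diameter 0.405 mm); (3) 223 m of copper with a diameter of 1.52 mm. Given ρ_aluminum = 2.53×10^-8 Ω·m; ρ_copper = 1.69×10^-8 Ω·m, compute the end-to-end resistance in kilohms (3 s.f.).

3.18 kΩ

Seg 1: A = πr² = π(4.3300e-05 m)² = 5.890e-09 m²
R_1 = (2.53×10^-8)(738)/(5.890e-09) = 3170 Ω
Seg 2: A = π(0.405/2 mm)² = π(2.0250e-04 m)² = 1.288e-07 m²
R_2 = (1.69×10^-8)(95.9)/(1.288e-07) = 12.58 Ω
Seg 3: A = π(d/2)² = π(7.6000e-04 m)² = 1.815e-06 m²
R_3 = (1.69×10^-8)(223)/(1.815e-06) = 2.077 Ω
R_total = R_1 + R_2 + R_3 = 3.18 kΩ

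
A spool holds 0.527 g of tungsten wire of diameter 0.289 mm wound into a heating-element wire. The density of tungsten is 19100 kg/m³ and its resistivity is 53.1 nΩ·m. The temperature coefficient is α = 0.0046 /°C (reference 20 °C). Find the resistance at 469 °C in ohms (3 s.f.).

1.04 Ω

ρ = 53.1 nΩ·m = 5.31×10^-8 Ω·m
A = π(d/2)² = π(1.4450e-04 m)² = 6.5597e-08 m²
L = m/(density·A) = 5.270×10^-4/(19100×6.5597e-08) = 0.4206 m
R = ρL/A = (5.31×10^-8)(0.4206)/(6.5597e-08) = 0.3405 Ω
R(469 °C) = 0.3405 × (1 + 0.0046×449) = 1.04 Ω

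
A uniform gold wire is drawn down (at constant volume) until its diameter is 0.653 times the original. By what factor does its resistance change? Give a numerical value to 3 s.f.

5.50

Volume constant ⇒ L' = L/r² with r = 0.653. R' = ρL'/A' = ρ(L/r²)/(πr²d₀²/4) = R/r⁴.
Factor = 5.50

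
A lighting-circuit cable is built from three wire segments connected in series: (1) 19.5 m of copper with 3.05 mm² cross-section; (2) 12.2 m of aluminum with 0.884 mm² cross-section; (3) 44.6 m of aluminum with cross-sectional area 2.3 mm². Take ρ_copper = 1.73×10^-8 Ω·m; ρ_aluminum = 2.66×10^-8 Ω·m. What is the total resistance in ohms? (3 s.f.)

0.994 Ω

Seg 1: A = 3.05 mm² = 3.050e-06 m²
R_1 = (1.73×10^-8)(19.5)/(3.050e-06) = 0.1106 Ω
Seg 2: A = 0.884 mm² = 8.840e-07 m²
R_2 = (2.66×10^-8)(12.2)/(8.840e-07) = 0.3671 Ω
Seg 3: A = 2.3 mm² = 2.300e-06 m²
R_3 = (2.66×10^-8)(44.6)/(2.300e-06) = 0.5158 Ω
R_total = R_1 + R_2 + R_3 = 0.994 Ω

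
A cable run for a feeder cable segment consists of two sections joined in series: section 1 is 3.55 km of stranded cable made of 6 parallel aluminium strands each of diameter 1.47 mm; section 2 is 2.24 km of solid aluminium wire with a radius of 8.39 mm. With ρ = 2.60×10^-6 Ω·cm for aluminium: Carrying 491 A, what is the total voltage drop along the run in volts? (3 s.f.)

4580 V

ρ = 2.60×10^-6 Ω·cm = 2.60×10^-8 Ω·m
Section 1: A_strand = π(7.3500e-04)² = 1.697e-06 m²; R₁ = ρL/(N·A_s) = (2.60×10^-8)(3550)/(6×1.697e-06) = 9.064 Ω
Section 2: A = πr² = π(8.3900e-03 m)² = 2.211e-04 m²
R₂ = (2.60×10^-8)(2240)/(2.211e-04) = 0.2634 Ω
R = R₁ + R₂ = 9.327 Ω
V = IR = 491 × 9.327 = 4580 V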